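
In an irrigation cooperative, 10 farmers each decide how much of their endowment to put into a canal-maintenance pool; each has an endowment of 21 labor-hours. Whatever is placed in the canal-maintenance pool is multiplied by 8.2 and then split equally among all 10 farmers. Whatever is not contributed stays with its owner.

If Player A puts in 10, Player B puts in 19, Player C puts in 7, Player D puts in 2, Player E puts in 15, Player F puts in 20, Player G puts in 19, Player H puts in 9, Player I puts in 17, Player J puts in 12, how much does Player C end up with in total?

120.60 labor-hours

Total contributed: 10 + 19 + 7 + 2 + 15 + 20 + 19 + 9 + 17 + 12 = 130.
Each receives 8.2 × 130 / 10 = 106.60 from the canal-maintenance pool.
Player C keeps 21 − 7 = 14, so Player C's payoff is 14 + 106.60 = 120.60.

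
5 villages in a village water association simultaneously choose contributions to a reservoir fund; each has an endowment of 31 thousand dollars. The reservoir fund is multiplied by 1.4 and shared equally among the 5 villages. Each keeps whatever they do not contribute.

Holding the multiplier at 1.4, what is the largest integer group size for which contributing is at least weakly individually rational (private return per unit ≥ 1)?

1

Private return per unit is 1.4/(group size), which is ≥ 1 whenever the group size is ≤ 1.4.
The largest such integer is 1.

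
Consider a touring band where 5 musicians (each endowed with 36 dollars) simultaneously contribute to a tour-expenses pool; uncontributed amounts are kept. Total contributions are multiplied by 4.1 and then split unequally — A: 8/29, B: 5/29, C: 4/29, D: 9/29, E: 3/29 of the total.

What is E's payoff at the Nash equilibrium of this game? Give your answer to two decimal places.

Player j's private return per contributed unit is 4.1 × (j's share). Contributing is weakly dominant for j when that share is at least 1/4.1 = 0.2439, and contributing 0 is dominant otherwise.
The shares above 0.2439 belong to A and D, contributing 36 each; the remaining 3 contribute 0. Total contributed: 72.
E keeps 36 and receives 4.1 × 72 × 3/29 = 30.54 from the tour-expenses pool, for a payoff of 66.54.

66.54 dollars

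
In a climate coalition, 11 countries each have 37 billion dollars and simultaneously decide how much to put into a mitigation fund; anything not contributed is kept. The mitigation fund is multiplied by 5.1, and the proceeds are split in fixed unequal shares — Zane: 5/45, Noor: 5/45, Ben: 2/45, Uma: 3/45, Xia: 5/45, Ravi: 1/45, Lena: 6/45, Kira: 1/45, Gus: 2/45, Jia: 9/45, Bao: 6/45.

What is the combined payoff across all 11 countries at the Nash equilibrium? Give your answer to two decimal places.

558.70 billion dollars

Player j's private return per contributed unit is 5.1 × (j's share). Contributing is weakly dominant for j when that share is at least 1/5.1 = 0.1961, and contributing 0 is dominant otherwise.
The only share above 0.1961 is Jia's 9/45, contributing 37; the remaining 10 contribute 0. Total contributed: 37.
The mitigation fund pays out 5.1 × 37 = 188.70 in total (split across the unequal shares, but the aggregate is all that matters for the group sum).
The 10 free-riders keep 37 each, adding 370. Group total = 370 + 188.70 = 558.70.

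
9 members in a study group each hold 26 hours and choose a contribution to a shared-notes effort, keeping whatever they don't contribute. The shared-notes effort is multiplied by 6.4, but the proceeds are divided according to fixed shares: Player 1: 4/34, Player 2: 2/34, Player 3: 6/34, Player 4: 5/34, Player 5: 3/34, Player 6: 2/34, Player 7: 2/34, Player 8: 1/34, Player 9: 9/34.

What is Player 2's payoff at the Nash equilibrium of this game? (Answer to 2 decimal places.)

Each unit j contributes comes back to j as 6.4 × (j's share), so j prefers to contribute only if that share exceeds 1/6.4 = 0.1563; otherwise keeping the unit dominates.
Player 3 and Player 9 are above the threshold, contributing 26 each; the remaining 7 contribute 0. Total contributed: 52.
Player 2 keeps 26 and receives 6.4 × 52 × 2/34 = 19.58 from the shared-notes effort, for a payoff of 45.58.

45.58 hours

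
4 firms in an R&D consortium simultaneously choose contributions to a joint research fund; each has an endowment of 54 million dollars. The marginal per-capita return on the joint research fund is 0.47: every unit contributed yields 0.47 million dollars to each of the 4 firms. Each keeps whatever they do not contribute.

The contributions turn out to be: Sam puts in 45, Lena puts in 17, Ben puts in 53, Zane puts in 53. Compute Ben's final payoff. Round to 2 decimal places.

79.96 million dollars

Total contributed: 45 + 17 + 53 + 53 = 168.
Each receives 0.47 × 168 = 78.96 from the joint research fund.
Ben keeps 54 − 53 = 1, so Ben's payoff is 1 + 78.96 = 79.96.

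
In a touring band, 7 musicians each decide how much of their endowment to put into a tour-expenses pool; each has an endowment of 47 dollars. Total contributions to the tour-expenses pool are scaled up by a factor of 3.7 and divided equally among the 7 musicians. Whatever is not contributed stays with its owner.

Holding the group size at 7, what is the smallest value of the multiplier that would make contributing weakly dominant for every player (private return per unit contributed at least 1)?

A contributed unit returns (multiplier)/7 to its contributor.
This reaches 1 exactly when the multiplier is 7.

7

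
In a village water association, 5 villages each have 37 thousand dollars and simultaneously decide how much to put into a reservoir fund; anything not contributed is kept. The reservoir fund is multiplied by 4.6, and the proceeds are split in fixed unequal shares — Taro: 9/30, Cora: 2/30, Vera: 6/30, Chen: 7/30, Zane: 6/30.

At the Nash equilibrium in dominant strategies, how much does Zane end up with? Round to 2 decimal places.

105.08 thousand dollars

Each unit j contributes comes back to j as 4.6 × (j's share), so j prefers to contribute only if that share exceeds 1/4.6 = 0.2174; otherwise keeping the unit dominates.
Taro and Chen clear that bar, contributing 37 each; the remaining 3 contribute 0. Total contributed: 74.
Zane keeps 37 and receives 4.6 × 74 × 6/30 = 68.08 from the reservoir fund, for a payoff of 105.08.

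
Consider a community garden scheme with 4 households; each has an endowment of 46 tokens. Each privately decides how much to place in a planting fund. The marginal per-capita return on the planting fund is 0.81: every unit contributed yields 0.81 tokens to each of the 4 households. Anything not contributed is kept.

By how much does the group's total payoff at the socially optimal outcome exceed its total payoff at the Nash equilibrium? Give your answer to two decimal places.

The private return per contributed unit is 0.81 < 1, so contributing 0 is dominant for every player. At the Nash equilibrium everyone keeps their 46, and the group total is 4 × 46 = 184.
Each contributed unit returns 3.240 to the group as a whole (0.81 to each of 4 players), which exceeds 1, so the social optimum is full contribution: group total = 3.240 × 184 = 596.16.
Efficiency loss = 596.16 − 184 = 412.16.

412.16 tokens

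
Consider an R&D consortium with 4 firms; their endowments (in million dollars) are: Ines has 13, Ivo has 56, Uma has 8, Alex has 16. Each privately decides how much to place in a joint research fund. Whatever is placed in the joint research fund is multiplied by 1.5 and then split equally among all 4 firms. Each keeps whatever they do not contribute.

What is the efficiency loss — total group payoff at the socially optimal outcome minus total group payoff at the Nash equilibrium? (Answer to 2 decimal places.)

46.50 million dollars

The private return per contributed unit is 1.5/4 = 0.3750 < 1 for every player regardless of endowment, so the Nash equilibrium is zero contribution and the group total is Σ E_j = 13 + 56 + 8 + 16 = 93.
Each contributed unit returns 1.500 to the group, so the social optimum is full contribution by everyone: group total = 1.500 × 93 = 139.50.
Efficiency loss = (1.500 − 1) × 93 = 46.50.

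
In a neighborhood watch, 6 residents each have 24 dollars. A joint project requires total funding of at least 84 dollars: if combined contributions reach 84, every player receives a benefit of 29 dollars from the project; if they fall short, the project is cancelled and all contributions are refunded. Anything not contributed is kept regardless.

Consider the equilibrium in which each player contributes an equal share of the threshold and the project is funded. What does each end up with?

Equal share of the threshold: 84/6 = 14.
At this profile no one gains by cutting their contribution: any cut drops the total below 84, the project is cancelled, contributions are refunded, and the deviator ends with 24, which is less than 24 − 14 + 29 = 39. Contributing more than 14 just wastes the excess. So contributing exactly 14 is a best response.
Each player's payoff: 24 − 14 + 29 = 39.

39 dollars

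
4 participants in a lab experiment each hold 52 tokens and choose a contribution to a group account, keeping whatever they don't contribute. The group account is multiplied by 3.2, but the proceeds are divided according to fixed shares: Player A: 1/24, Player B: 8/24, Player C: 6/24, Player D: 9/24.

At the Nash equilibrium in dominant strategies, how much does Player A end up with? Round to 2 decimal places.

Player j's private return per contributed unit is 3.2 × (j's share). Contributing is weakly dominant for j when that share is at least 1/3.2 = 0.3125, and contributing 0 is dominant otherwise.
Player B and Player D clear that bar, contributing 52 each; the remaining 2 contribute 0. Total contributed: 104.
Player A keeps 52 and receives 3.2 × 104 × 1/24 = 13.87 from the group account, for a payoff of 65.87.

65.87 tokens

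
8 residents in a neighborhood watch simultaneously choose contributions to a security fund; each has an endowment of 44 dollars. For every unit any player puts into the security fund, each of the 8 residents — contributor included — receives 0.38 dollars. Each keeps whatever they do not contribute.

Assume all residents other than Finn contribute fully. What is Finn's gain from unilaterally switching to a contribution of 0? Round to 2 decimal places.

27.28 dollars

Switching from a contribution of 44 to 0 lets Finn keep an extra 44 dollars, but lowers the security fund by 44, which costs Finn their own share of that drop: 0.38 × 44 = 16.72.
Net gain = 44 − 16.72 = 27.28. The private return per contributed unit (0.38) is below 1, so free-riding is indeed the best response regardless of what the others do.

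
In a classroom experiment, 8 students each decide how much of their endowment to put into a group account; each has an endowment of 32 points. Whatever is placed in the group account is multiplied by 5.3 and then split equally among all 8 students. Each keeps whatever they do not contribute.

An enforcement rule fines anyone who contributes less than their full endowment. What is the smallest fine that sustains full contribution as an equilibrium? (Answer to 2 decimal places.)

10.80 points

Given the others contribute fully, the best deviation is to contribute 0 (any partial contribution still incurs the fine and gives up units whose private return 0.6625 is below 1).
Deviating from 32 to 0 saves 32 points but forfeits the deviator's share of the drop in the group account: 5.3/8 × 32 = 21.20.
So the deviation gain is 32 − 21.20 = 10.80, and the fine must be at least 10.80 points to wipe it out.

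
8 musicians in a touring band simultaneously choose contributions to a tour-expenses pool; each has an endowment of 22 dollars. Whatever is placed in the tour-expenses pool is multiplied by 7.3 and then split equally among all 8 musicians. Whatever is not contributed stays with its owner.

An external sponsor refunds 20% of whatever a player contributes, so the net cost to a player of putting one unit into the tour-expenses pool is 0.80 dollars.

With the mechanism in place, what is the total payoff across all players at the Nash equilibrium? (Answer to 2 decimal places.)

1320.00 dollars

The effective private return per unit is now (7.3/8) / 0.80 = 1.1406 > 1, so every player's dominant strategy flips to full contribution.
So the Nash equilibrium is full contribution by all 8; the group earns 8 × (22 × 0.20 + 7.3 × 22) = 1320.00.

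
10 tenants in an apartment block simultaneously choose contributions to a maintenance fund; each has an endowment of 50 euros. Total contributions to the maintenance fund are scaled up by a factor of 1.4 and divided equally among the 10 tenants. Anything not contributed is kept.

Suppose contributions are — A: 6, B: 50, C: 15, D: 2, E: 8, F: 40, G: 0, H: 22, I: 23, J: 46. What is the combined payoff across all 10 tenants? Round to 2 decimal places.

Total contributed: 6 + 50 + 15 + 2 + 8 + 40 + 0 + 22 + 23 + 46 = 212; total kept: 10 × 50 − 212 = 288.
The maintenance fund pays out 1.4 × 212 = 296.80 in aggregate.
Group total = 288 + 296.80 = 584.80.

584.80 euros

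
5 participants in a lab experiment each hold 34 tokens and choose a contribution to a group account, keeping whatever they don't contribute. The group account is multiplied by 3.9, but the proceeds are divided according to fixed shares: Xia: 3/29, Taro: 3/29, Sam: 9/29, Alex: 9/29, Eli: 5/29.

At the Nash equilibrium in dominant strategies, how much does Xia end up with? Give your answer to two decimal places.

Each unit j contributes comes back to j as 3.9 × (j's share), so j prefers to contribute only if that share exceeds 1/3.9 = 0.2564; otherwise keeping the unit dominates.
Sam and Alex clear that bar, contributing 34 each; the remaining 3 contribute 0. Total contributed: 68.
Xia keeps 34 and receives 3.9 × 68 × 3/29 = 27.43 from the group account, for a payoff of 61.43.

61.43 tokens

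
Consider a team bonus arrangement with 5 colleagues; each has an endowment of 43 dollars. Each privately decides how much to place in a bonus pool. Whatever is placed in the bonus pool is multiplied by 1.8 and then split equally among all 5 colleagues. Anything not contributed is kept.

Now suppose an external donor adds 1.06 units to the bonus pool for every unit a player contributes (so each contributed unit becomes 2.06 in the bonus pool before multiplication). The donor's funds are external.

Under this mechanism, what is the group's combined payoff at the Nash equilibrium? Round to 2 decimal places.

215.00 dollars

With the mechanism, a contributed unit returns 1.8 × 2.06 / 5 = 0.7416 per unit of net cost — still below 1 — so contributing 0 remains dominant for every player.
Everyone keeps their endowment and the group total is 5 × 43 = 215.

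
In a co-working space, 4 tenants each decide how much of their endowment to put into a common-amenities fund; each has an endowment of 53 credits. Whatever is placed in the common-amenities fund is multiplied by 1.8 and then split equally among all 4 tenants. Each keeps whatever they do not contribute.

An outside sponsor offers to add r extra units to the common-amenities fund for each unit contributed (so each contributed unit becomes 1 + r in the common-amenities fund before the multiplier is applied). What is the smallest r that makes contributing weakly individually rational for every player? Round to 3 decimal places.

With matching at rate r, one contributed unit becomes (1 + r) in the common-amenities fund and returns 1.8 × (1 + r) / 4 to the contributor.
Setting this equal to 1: 1 + r = 4/1.8 = 2.2222.
So the minimum matching rate is r = 2.2222 − 1 = 1.222.

1.222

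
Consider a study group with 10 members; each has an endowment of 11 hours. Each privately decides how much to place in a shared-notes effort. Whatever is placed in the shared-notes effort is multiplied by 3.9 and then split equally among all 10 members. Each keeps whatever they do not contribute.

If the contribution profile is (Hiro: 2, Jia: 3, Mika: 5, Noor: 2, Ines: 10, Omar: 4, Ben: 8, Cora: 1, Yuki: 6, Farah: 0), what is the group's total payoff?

Total contributed: 2 + 3 + 5 + 2 + 10 + 4 + 8 + 1 + 6 + 0 = 41; total kept: 10 × 11 − 41 = 69.
The shared-notes effort pays out 3.9 × 41 = 159.90 in aggregate.
Group total = 69 + 159.90 = 228.90.

228.90 hours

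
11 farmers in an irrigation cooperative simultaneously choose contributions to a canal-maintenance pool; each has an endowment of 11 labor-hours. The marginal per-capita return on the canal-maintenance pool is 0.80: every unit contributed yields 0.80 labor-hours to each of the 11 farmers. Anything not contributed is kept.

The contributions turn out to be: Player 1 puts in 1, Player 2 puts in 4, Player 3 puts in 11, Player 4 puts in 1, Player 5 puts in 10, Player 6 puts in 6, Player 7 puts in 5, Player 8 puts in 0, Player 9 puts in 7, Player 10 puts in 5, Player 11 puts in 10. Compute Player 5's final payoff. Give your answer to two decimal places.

49.00 labor-hours

Total contributed: 1 + 4 + 11 + 1 + 10 + 6 + 5 + 0 + 7 + 5 + 10 = 60.
Each receives 0.80 × 60 = 48.00 from the canal-maintenance pool.
Player 5 keeps 11 − 10 = 1, so Player 5's payoff is 1 + 48.00 = 49.00.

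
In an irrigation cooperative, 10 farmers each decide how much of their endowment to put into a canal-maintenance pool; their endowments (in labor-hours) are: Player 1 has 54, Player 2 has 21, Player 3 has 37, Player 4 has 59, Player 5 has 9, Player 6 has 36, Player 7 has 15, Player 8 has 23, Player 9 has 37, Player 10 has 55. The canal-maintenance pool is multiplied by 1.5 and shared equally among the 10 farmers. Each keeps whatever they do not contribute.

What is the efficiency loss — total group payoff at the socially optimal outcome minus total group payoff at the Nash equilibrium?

The private return per contributed unit is 1.5/10 = 0.1500 < 1 for every player regardless of endowment, so the Nash equilibrium is zero contribution and the group total is Σ E_j = 54 + 21 + 37 + 59 + 9 + 36 + 15 + 23 + 37 + 55 = 346.
Each contributed unit returns 1.500 to the group, so the social optimum is full contribution by everyone: group total = 1.500 × 346 = 519.00.
Efficiency loss = (1.500 − 1) × 346 = 173.00.

173.00 labor-hours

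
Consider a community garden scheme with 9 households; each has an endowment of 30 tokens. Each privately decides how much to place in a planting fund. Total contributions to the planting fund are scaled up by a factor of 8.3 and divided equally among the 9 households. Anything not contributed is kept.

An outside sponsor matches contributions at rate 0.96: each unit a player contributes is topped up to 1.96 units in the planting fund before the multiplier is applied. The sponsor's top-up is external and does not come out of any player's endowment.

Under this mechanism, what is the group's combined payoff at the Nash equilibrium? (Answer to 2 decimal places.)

With the mechanism, a contributed unit returns 8.3 × 1.96 / 9 = 1.8076 per unit of net cost to the contributor — now above 1 — so contributing fully is weakly dominant for every player.
So the Nash equilibrium is full contribution by all 9; the group earns 8.3 × 1.96 × 270 = 4392.36.

4392.36 tokens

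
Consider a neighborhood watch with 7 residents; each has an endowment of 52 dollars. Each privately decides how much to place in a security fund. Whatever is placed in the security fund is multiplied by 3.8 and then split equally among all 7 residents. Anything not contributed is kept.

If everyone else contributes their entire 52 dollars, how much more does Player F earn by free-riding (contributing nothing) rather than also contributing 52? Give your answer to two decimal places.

Switching from a contribution of 52 to 0 lets Player F keep an extra 52 dollars, but lowers the security fund by 52, which costs Player F their own share of that drop: 3.8/7 × 52 = 28.23.
Net gain = 52 − 28.23 = 23.77. The private return per contributed unit (0.5429) is below 1, so free-riding is indeed the best response regardless of what the others do.

23.77 dollars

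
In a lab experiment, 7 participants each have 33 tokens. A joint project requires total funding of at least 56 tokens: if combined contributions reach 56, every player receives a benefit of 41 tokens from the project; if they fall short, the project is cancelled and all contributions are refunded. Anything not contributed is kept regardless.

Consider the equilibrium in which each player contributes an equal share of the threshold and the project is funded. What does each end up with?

Equal share of the threshold: 56/7 = 8.
At this profile no one gains by cutting their contribution: any cut drops the total below 56, the project is cancelled, contributions are refunded, and the deviator ends with 33, which is less than 33 − 8 + 41 = 66. Contributing more than 8 just wastes the excess. So contributing exactly 8 is a best response.
Each player's payoff: 33 − 8 + 41 = 66.

66 tokens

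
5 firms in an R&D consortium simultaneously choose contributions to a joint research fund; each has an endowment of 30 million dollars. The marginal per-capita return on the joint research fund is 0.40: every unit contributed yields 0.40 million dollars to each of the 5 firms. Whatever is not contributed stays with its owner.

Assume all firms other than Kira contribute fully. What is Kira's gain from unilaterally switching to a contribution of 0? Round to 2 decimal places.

Switching from a contribution of 30 to 0 lets Kira keep an extra 30 million dollars, but lowers the joint research fund by 30, which costs Kira their own share of that drop: 0.40 × 30 = 12.00.
Net gain = 30 − 12.00 = 18.00. The private return per contributed unit (0.40) is below 1, so free-riding is indeed the best response regardless of what the others do.

18.00 million dollars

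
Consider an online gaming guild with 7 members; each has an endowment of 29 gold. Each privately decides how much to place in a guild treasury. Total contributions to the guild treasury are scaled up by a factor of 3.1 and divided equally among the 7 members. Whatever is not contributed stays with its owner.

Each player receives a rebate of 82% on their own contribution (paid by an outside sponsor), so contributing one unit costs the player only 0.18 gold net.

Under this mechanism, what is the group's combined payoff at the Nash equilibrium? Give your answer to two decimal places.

Under the mechanism each unit contributed yields (3.1/7) / 0.18 = 2.4603 back to its contributor per unit of net cost, which exceeds 1, making full contribution the dominant choice for everyone.
At the Nash equilibrium everyone contributes 29. Group total payoff = 7 × (29 × 0.82 + 3.1 × 29) = 795.76.

795.76 gold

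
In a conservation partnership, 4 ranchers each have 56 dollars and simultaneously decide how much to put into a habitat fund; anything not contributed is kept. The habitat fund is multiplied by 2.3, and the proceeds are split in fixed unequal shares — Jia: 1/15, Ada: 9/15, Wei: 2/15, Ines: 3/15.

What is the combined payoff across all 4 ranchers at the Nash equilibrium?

A player with share s gets back 2.3·s per unit contributed, so full contribution is dominant for anyone with s > 1/2.3 = 0.4348 and zero contribution is dominant for anyone below.
Ada alone (share 9/15) is above the threshold, contributing 56; the remaining 3 contribute 0. Total contributed: 56.
The habitat fund pays out 2.3 × 56 = 128.80 in total (split across the unequal shares, but the aggregate is all that matters for the group sum).
The 3 free-riders keep 56 each, adding 168. Group total = 168 + 128.80 = 296.80.

296.80 dollars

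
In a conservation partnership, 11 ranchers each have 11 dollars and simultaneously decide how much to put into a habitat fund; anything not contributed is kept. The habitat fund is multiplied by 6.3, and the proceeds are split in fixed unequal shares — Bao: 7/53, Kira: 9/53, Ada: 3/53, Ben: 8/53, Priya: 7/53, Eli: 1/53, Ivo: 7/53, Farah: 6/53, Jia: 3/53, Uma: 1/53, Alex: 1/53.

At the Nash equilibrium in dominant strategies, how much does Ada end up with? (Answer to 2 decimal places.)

14.92 dollars

Player j's private return per contributed unit is 6.3 × (j's share). Contributing is weakly dominant for j when that share is at least 1/6.3 = 0.1587, and contributing 0 is dominant otherwise.
Only Kira (9/53) clears that bar, contributing 11; the remaining 10 contribute 0. Total contributed: 11.
Ada keeps 11 and receives 6.3 × 11 × 3/53 = 3.92 from the habitat fund, for a payoff of 14.92.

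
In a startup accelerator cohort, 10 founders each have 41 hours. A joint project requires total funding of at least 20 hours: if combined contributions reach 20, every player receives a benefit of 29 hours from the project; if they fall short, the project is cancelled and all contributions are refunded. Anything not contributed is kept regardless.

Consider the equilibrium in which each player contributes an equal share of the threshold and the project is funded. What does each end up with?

68 hours

Equal share of the threshold: 20/10 = 2.
At this profile no one gains by cutting their contribution: any cut drops the total below 20, the project is cancelled, contributions are refunded, and the deviator ends with 41, which is less than 41 − 2 + 29 = 68. Contributing more than 2 just wastes the excess. So contributing exactly 2 is a best response.
Each player's payoff: 41 − 2 + 29 = 68.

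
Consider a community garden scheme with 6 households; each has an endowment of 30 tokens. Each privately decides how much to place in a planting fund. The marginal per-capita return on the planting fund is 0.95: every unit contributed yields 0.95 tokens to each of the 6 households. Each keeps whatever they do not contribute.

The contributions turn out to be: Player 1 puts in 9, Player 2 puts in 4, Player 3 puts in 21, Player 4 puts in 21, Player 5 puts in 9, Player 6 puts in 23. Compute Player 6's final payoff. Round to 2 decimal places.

Total contributed: 9 + 4 + 21 + 21 + 9 + 23 = 87.
Each receives 0.95 × 87 = 82.65 from the planting fund.
Player 6 keeps 30 − 23 = 7, so Player 6's payoff is 7 + 82.65 = 89.65.

89.65 tokens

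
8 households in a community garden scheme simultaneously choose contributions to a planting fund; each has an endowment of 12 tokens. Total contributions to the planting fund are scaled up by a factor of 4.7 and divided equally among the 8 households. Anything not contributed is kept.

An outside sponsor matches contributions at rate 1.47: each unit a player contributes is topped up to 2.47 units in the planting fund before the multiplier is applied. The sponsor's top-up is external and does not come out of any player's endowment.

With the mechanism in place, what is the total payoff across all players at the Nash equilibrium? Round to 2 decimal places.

1114.46 tokens

Under the mechanism each unit contributed yields 4.7 × 2.47 / 8 = 1.4511 back to its contributor per unit of net cost, which exceeds 1, making full contribution the dominant choice for everyone.
At the Nash equilibrium everyone contributes 12. Group total payoff = 4.7 × 2.47 × 96 = 1114.46.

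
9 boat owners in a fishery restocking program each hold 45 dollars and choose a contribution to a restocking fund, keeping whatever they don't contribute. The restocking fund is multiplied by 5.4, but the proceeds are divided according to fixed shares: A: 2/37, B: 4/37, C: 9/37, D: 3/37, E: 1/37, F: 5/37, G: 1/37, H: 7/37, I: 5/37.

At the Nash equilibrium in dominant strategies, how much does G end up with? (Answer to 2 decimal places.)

Player j's private return per contributed unit is 5.4 × (j's share). Contributing is weakly dominant for j when that share is at least 1/5.4 = 0.1852, and contributing 0 is dominant otherwise.
C and H are above the threshold, contributing 45 each; the remaining 7 contribute 0. Total contributed: 90.
G keeps 45 and receives 5.4 × 90 × 1/37 = 13.14 from the restocking fund, for a payoff of 58.14.

58.14 dollars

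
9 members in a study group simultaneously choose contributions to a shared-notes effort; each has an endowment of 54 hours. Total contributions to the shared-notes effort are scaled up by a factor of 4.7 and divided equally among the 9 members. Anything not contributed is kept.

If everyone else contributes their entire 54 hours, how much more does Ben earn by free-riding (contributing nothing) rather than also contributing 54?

25.80 hours

Switching from a contribution of 54 to 0 lets Ben keep an extra 54 hours, but lowers the shared-notes effort by 54, which costs Ben their own share of that drop: 4.7/9 × 54 = 28.20.
Net gain = 54 − 28.20 = 25.80. The private return per contributed unit (0.5222) is below 1, so free-riding is indeed the best response regardless of what the others do.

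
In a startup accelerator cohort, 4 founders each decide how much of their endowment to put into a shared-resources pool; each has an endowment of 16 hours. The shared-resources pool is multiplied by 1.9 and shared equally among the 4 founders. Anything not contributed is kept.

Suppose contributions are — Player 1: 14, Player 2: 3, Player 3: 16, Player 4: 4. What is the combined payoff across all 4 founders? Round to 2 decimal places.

97.30 hours

Total contributed: 14 + 3 + 16 + 4 = 37; total kept: 4 × 16 − 37 = 27.
The shared-resources pool pays out 1.9 × 37 = 70.30 in aggregate.
Group total = 27 + 70.30 = 97.30.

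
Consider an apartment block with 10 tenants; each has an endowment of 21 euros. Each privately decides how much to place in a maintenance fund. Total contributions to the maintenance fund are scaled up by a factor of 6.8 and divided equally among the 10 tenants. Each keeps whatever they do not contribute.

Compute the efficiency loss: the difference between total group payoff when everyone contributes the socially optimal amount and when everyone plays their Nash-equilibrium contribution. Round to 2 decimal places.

1218.00 euros

Each contributed unit returns 6.8/10 = 0.6800 to its contributor — below 1 — so contributing 0 is dominant for every player. At the Nash equilibrium everyone keeps their 21, and the group total is 10 × 21 = 210.
Each contributed unit returns 6.800 to the group as a whole (0.6800 to each of 10 players), which exceeds 1, so the social optimum is full contribution: group total = 6.800 × 210 = 1428.00.
Efficiency loss = 1428.00 − 210 = 1218.00.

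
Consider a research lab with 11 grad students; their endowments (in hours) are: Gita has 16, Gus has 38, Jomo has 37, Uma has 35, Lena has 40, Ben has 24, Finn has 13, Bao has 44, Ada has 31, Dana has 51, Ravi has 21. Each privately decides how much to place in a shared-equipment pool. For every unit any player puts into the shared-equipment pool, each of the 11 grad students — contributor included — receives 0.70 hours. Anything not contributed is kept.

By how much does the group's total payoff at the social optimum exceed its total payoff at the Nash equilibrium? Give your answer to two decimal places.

2345.00 hours

The private return per contributed unit is 0.70 < 1 for everyone, so the Nash equilibrium is zero contribution and the group total is Σ E_j = 16 + 38 + 37 + 35 + 40 + 24 + 13 + 44 + 31 + 51 + 21 = 350.
Each contributed unit returns 7.700 to the group, so the social optimum is full contribution by everyone: group total = 7.700 × 350 = 2695.00.
Efficiency loss = (7.700 − 1) × 350 = 2345.00.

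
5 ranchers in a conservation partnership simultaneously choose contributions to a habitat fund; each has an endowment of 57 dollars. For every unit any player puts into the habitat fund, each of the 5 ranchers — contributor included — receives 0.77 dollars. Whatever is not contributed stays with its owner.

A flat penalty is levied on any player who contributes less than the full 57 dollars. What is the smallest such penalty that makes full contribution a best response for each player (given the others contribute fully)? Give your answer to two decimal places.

Given the others contribute fully, the best deviation is to contribute 0 (any partial contribution still incurs the fine and gives up units whose private return 0.77 is below 1).
Deviating from 57 to 0 saves 57 dollars but forfeits the deviator's share of the drop in the habitat fund: 0.77 × 57 = 43.89.
So the deviation gain is 57 − 43.89 = 13.11, and the fine must be at least 13.11 dollars to wipe it out.

13.11 dollars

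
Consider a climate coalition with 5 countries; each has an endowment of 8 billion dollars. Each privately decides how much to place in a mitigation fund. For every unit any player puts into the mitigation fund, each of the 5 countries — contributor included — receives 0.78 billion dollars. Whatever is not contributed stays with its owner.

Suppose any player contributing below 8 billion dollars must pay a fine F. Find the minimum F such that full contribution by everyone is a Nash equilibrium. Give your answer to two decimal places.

Given the others contribute fully, the best deviation is to contribute 0 (any partial contribution still incurs the fine and gives up units whose private return 0.78 is below 1).
Deviating from 8 to 0 saves 8 billion dollars but forfeits the deviator's share of the drop in the mitigation fund: 0.78 × 8 = 6.24.
So the deviation gain is 8 − 6.24 = 1.76, and the fine must be at least 1.76 billion dollars to wipe it out.

1.76 billion dollars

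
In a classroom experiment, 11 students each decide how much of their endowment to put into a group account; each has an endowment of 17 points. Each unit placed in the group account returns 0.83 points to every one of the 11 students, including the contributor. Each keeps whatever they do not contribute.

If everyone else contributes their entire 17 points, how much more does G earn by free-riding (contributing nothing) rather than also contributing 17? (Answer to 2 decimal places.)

Switching from a contribution of 17 to 0 lets G keep an extra 17 points, but lowers the group account by 17, which costs G their own share of that drop: 0.83 × 17 = 14.11.
Net gain = 17 − 14.11 = 2.89. The private return per contributed unit (0.83) is below 1, so free-riding is indeed the best response regardless of what the others do.

2.89 points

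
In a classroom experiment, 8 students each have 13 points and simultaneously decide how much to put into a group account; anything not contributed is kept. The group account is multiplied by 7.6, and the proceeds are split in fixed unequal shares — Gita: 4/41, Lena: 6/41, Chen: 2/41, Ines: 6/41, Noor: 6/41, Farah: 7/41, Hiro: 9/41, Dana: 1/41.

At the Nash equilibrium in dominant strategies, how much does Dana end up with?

Player j's private return per contributed unit is 7.6 × (j's share). Contributing is weakly dominant for j when that share is at least 1/7.6 = 0.1316, and contributing 0 is dominant otherwise.
The shares above 0.1316 belong to Lena, Ines, Noor, Farah and Hiro, contributing 13 each; the remaining 3 contribute 0. Total contributed: 65.
Dana keeps 13 and receives 7.6 × 65 × 1/41 = 12.05 from the group account, for a payoff of 25.05.

25.05 points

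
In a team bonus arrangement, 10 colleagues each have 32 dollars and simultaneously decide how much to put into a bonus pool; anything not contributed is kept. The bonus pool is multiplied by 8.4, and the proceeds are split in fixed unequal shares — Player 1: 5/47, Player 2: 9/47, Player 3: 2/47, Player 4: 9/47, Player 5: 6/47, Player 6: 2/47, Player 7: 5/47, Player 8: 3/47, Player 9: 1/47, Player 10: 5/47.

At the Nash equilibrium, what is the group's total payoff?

1030.40 dollars

Each unit j contributes comes back to j as 8.4 × (j's share), so j prefers to contribute only if that share exceeds 1/8.4 = 0.1190; otherwise keeping the unit dominates.
Player 2, Player 4 and Player 5 are above the threshold, contributing 32 each; the remaining 7 contribute 0. Total contributed: 96.
The bonus pool pays out 8.4 × 96 = 806.40 in total (split across the unequal shares, but the aggregate is all that matters for the group sum).
The 7 free-riders keep 32 each, adding 224. Group total = 224 + 806.40 = 1030.40.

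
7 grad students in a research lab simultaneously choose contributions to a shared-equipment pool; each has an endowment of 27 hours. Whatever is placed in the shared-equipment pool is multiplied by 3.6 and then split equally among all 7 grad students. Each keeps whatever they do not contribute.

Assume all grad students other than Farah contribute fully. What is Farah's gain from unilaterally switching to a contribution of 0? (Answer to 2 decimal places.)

13.11 hours

Switching from a contribution of 27 to 0 lets Farah keep an extra 27 hours, but lowers the shared-equipment pool by 27, which costs Farah their own share of that drop: 3.6/7 × 27 = 13.89.
Net gain = 27 − 13.89 = 13.11. The private return per contributed unit (0.5143) is below 1, so free-riding is indeed the best response regardless of what the others do.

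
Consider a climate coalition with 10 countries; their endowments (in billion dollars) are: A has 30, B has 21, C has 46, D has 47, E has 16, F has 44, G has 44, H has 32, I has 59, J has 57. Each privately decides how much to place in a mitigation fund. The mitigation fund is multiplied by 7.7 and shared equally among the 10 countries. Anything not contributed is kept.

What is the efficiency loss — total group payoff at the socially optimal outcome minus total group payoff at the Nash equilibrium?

2653.20 billion dollars

The private return per contributed unit is 7.7/10 = 0.7700 < 1 for every player regardless of endowment, so the Nash equilibrium is zero contribution and the group total is Σ E_j = 30 + 21 + 46 + 47 + 16 + 44 + 44 + 32 + 59 + 57 = 396.
Each contributed unit returns 7.700 to the group, so the social optimum is full contribution by everyone: group total = 7.700 × 396 = 3049.20.
Efficiency loss = (7.700 − 1) × 396 = 2653.20.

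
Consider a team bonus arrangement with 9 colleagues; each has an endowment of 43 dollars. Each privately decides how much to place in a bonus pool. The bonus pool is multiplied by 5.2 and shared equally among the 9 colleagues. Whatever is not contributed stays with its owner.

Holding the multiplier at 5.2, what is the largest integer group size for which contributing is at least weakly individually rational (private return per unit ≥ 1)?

Private return per unit is 5.2/(group size), which is ≥ 1 whenever the group size is ≤ 5.2.
The largest such integer is 5.

5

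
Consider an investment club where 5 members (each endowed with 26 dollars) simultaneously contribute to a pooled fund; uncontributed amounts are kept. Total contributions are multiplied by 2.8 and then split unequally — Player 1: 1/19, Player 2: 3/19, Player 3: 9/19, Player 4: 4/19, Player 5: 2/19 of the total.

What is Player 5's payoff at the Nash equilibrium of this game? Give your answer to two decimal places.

For player j, contributing a unit is worthwhile iff 2.8 × (j's share) ≥ 1, i.e. iff j's share is at least 0.3571.
Only Player 3 (9/19) clears that bar, contributing 26; the remaining 4 contribute 0. Total contributed: 26.
Player 5 keeps 26 and receives 2.8 × 26 × 2/19 = 7.66 from the pooled fund, for a payoff of 33.66.

33.66 dollars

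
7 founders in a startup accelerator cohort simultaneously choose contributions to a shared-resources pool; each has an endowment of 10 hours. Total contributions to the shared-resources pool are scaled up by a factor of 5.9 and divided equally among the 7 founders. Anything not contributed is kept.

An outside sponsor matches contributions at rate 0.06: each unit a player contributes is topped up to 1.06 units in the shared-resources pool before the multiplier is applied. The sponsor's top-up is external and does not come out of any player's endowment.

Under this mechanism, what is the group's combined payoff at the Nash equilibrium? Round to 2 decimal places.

70.00 hours

Even with the mechanism, each unit contributed returns only 5.9 × 1.06 / 7 = 0.8934 per unit of net cost, so contributing nothing is still dominant.
Everyone keeps their endowment and the group total is 7 × 10 = 70.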